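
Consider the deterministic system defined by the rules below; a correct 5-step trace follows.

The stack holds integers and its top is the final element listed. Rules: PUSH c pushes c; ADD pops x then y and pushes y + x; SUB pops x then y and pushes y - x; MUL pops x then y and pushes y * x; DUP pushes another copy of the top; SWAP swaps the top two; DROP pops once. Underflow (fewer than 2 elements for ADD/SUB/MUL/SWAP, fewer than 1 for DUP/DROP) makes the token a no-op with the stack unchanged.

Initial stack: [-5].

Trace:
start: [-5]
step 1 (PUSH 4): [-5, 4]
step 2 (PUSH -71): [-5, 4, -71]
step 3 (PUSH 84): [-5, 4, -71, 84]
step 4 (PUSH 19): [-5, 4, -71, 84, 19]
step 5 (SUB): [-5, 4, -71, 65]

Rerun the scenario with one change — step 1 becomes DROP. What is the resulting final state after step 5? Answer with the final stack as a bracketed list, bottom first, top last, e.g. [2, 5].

[-71, 65]

(re-executing from step 1 with the substitution; state before step 1: [-5])
step 1 (DROP): []
step 2 (PUSH -71): [-71]
step 3 (PUSH 84): [-71, 84]
step 4 (PUSH 19): [-71, 84, 19]
step 5 (SUB): [-71, 65]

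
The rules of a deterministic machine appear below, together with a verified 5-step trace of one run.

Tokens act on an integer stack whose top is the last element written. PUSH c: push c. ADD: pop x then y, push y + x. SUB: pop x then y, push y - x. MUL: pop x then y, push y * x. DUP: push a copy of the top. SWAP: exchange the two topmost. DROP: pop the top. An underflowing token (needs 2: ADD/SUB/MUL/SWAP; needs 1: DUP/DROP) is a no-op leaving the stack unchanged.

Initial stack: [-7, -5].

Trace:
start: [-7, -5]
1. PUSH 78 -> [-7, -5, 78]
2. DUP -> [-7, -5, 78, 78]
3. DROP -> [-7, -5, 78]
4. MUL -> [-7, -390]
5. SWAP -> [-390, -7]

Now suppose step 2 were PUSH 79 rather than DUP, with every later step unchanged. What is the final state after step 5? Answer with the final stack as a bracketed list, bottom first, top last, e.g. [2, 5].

[-390, -7]

(re-executing from step 2 with the substitution; state before step 2: [-7, -5, 78])
2. PUSH 79 -> [-7, -5, 78, 79]
3. DROP -> [-7, -5, 78]
4. MUL -> [-7, -390]
5. SWAP -> [-390, -7]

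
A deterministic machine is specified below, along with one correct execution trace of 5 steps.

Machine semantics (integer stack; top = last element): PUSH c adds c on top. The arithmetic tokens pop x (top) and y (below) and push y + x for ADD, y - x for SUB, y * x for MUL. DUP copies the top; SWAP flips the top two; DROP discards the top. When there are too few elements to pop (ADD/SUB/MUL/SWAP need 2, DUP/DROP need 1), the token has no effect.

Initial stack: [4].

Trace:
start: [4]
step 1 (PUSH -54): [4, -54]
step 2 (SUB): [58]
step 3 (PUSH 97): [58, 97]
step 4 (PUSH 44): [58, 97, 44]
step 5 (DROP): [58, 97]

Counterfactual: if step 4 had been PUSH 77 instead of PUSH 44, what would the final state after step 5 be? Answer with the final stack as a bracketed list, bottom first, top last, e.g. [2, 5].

[58, 97]

(re-executing from step 4 with the substitution; state before step 4: [58, 97])
step 4 (PUSH 77): [58, 97, 77]
step 5 (DROP): [58, 97]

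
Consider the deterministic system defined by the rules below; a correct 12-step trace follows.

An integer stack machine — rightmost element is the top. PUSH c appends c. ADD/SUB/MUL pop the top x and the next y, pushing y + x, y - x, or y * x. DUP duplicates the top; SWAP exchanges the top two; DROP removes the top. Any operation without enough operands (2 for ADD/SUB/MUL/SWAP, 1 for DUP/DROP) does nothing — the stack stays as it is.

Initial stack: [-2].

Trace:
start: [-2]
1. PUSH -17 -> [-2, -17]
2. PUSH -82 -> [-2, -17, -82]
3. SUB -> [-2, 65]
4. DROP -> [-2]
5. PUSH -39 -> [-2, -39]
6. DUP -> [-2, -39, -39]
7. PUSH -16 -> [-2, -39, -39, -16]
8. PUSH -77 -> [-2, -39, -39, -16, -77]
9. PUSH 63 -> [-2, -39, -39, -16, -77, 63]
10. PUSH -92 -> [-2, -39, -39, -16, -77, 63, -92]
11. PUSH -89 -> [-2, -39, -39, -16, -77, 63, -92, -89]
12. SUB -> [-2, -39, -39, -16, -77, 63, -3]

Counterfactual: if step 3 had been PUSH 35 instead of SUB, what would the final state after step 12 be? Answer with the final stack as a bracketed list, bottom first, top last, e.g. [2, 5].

[-2, -17, -82, -39, -39, -16, -77, 63, -3]

(re-executing from step 3 with the substitution; state before step 3: [-2, -17, -82])
3. PUSH 35 -> [-2, -17, -82, 35]
4. DROP -> [-2, -17, -82]
5. PUSH -39 -> [-2, -17, -82, -39]
6. DUP -> [-2, -17, -82, -39, -39]
7. PUSH -16 -> [-2, -17, -82, -39, -39, -16]
8. PUSH -77 -> [-2, -17, -82, -39, -39, -16, -77]
9. PUSH 63 -> [-2, -17, -82, -39, -39, -16, -77, 63]
10. PUSH -92 -> [-2, -17, -82, -39, -39, -16, -77, 63, -92]
11. PUSH -89 -> [-2, -17, -82, -39, -39, -16, -77, 63, -92, -89]
12. SUB -> [-2, -17, -82, -39, -39, -16, -77, 63, -3]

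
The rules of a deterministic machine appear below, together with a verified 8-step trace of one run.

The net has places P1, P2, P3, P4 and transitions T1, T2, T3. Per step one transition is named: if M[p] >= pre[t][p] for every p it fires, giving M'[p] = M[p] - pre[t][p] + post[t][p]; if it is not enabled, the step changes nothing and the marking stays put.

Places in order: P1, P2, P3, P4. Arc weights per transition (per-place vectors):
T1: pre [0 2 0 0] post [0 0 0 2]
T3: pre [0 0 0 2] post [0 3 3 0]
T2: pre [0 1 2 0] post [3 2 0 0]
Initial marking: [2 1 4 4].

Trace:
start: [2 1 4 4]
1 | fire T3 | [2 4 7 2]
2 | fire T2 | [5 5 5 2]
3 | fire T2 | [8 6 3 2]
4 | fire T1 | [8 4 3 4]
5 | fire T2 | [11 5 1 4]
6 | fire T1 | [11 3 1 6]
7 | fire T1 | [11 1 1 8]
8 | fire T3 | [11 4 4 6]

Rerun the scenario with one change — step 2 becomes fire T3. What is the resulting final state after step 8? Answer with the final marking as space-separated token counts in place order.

8 6 9 4

(re-executing from step 2 with the substitution; state before step 2: [2 4 7 2])
2 | fire T3 | [2 7 10 0]
3 | fire T2 | [5 8 8 0]
4 | fire T1 | [5 6 8 2]
5 | fire T2 | [8 7 6 2]
6 | fire T1 | [8 5 6 4]
7 | fire T1 | [8 3 6 6]
8 | fire T3 | [8 6 9 4]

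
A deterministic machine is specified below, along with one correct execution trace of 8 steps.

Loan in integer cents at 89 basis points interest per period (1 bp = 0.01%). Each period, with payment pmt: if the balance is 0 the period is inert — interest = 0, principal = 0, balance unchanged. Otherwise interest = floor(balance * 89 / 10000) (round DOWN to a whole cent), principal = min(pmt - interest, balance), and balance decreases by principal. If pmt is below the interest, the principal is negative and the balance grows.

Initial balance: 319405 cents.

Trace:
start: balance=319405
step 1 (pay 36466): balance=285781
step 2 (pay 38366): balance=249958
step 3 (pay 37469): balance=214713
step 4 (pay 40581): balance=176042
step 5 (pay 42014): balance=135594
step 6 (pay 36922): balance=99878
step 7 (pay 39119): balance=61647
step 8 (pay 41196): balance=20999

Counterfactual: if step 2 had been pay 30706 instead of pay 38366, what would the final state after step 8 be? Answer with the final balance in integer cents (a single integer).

29078

(re-executing from step 2 with the substitution; state before step 2: balance=285781)
step 2 (pay 30706): balance=257618
step 3 (pay 37469): balance=222441
step 4 (pay 40581): balance=183839
step 5 (pay 42014): balance=143461
step 6 (pay 36922): balance=107815
step 7 (pay 39119): balance=69655
step 8 (pay 41196): balance=29078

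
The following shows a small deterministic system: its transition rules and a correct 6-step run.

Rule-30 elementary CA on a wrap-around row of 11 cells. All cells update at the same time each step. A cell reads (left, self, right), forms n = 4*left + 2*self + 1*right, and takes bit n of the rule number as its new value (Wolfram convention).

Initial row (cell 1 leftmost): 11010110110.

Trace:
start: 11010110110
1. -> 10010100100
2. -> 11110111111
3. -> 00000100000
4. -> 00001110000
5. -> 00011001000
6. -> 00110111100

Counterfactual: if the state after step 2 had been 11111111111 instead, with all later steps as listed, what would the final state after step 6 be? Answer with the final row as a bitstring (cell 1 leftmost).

00000000000

state after step 2 := 11111111111
3. -> 00000000000
4. -> 00000000000
5. -> 00000000000
6. -> 00000000000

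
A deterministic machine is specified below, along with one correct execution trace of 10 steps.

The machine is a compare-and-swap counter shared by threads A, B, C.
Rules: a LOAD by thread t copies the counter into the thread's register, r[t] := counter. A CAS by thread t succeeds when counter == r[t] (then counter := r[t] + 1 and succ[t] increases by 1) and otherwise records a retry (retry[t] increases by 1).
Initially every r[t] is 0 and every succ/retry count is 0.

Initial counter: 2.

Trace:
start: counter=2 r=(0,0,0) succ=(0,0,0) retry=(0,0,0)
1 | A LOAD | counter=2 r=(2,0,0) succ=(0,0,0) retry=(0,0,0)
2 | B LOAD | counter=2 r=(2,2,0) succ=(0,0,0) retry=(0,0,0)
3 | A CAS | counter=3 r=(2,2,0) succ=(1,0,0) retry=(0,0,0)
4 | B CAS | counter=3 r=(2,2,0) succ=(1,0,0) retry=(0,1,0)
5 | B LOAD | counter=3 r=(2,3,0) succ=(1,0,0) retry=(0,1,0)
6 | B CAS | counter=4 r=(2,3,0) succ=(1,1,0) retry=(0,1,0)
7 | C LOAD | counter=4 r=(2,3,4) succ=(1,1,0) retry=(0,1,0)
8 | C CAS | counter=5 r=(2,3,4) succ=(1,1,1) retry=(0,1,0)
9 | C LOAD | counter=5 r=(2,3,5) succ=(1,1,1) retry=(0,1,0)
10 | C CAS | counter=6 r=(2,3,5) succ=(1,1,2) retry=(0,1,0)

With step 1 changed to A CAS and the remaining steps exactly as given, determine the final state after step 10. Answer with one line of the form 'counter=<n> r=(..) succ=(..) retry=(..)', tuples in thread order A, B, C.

(re-executing from step 1 with the substitution; state before step 1: counter=2 r=(0,0,0) succ=(0,0,0) retry=(0,0,0))
1 | A CAS | counter=2 r=(0,0,0) succ=(0,0,0) retry=(1,0,0)
2 | B LOAD | counter=2 r=(0,2,0) succ=(0,0,0) retry=(1,0,0)
3 | A CAS | counter=2 r=(0,2,0) succ=(0,0,0) retry=(2,0,0)
4 | B CAS | counter=3 r=(0,2,0) succ=(0,1,0) retry=(2,0,0)
5 | B LOAD | counter=3 r=(0,3,0) succ=(0,1,0) retry=(2,0,0)
6 | B CAS | counter=4 r=(0,3,0) succ=(0,2,0) retry=(2,0,0)
7 | C LOAD | counter=4 r=(0,3,4) succ=(0,2,0) retry=(2,0,0)
8 | C CAS | counter=5 r=(0,3,4) succ=(0,2,1) retry=(2,0,0)
9 | C LOAD | counter=5 r=(0,3,5) succ=(0,2,1) retry=(2,0,0)
10 | C CAS | counter=6 r=(0,3,5) succ=(0,2,2) retry=(2,0,0)

counter=6 r=(0,3,5) succ=(0,2,2) retry=(2,0,0)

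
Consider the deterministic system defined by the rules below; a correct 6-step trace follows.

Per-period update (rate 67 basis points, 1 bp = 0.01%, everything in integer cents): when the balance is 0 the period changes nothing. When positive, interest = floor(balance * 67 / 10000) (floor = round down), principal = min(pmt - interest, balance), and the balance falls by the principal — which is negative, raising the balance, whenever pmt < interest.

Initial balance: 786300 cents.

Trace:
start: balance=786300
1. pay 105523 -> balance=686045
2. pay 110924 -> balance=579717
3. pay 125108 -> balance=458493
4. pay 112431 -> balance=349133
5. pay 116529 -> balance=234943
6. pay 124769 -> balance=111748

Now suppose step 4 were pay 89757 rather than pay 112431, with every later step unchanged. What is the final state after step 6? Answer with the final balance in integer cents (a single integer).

(re-executing from step 4 with the substitution; state before step 4: balance=458493)
4. pay 89757 -> balance=371807
5. pay 116529 -> balance=257769
6. pay 124769 -> balance=134727

134727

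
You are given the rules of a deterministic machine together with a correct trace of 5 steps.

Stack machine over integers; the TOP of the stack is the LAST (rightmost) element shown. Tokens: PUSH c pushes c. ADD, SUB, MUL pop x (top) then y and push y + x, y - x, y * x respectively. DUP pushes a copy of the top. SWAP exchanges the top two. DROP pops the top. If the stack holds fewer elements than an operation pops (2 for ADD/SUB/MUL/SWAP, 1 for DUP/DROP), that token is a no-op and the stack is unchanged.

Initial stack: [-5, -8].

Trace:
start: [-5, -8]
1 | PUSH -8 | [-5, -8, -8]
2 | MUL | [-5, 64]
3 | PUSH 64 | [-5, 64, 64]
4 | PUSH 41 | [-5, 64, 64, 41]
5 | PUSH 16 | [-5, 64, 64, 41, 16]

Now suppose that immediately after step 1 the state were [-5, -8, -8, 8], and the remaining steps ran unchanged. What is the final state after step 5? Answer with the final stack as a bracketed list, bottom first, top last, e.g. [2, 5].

state after step 1 := [-5, -8, -8, 8]
2 | MUL | [-5, -8, -64]
3 | PUSH 64 | [-5, -8, -64, 64]
4 | PUSH 41 | [-5, -8, -64, 64, 41]
5 | PUSH 16 | [-5, -8, -64, 64, 41, 16]

[-5, -8, -64, 64, 41, 16]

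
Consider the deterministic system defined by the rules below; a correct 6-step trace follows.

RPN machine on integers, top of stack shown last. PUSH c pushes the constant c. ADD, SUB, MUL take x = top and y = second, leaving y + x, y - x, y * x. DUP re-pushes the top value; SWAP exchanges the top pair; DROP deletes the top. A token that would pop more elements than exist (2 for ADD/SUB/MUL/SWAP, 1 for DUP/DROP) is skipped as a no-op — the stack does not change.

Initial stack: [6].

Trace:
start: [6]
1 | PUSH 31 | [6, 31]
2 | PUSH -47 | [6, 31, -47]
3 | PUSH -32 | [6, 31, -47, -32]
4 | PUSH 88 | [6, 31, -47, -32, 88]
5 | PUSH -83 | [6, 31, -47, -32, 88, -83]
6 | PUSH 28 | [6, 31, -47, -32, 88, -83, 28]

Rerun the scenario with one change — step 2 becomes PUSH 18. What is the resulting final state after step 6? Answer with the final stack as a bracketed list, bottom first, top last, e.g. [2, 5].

(re-executing from step 2 with the substitution; state before step 2: [6, 31])
2 | PUSH 18 | [6, 31, 18]
3 | PUSH -32 | [6, 31, 18, -32]
4 | PUSH 88 | [6, 31, 18, -32, 88]
5 | PUSH -83 | [6, 31, 18, -32, 88, -83]
6 | PUSH 28 | [6, 31, 18, -32, 88, -83, 28]

[6, 31, 18, -32, 88, -83, 28]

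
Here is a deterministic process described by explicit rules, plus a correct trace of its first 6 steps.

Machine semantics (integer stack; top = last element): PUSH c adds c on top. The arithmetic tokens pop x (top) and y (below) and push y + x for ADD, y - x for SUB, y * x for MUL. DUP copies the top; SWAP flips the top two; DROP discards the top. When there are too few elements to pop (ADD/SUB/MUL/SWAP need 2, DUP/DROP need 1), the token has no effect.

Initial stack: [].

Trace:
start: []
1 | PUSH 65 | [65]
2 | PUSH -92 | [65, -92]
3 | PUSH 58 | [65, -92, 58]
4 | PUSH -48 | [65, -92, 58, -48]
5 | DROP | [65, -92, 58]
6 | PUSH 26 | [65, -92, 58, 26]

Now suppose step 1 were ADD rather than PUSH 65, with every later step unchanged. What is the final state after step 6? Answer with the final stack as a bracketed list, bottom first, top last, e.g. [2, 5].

[-92, 58, 26]

(re-executing from step 1 with the substitution; state before step 1: [])
1 | ADD | []
2 | PUSH -92 | [-92]
3 | PUSH 58 | [-92, 58]
4 | PUSH -48 | [-92, 58, -48]
5 | DROP | [-92, 58]
6 | PUSH 26 | [-92, 58, 26]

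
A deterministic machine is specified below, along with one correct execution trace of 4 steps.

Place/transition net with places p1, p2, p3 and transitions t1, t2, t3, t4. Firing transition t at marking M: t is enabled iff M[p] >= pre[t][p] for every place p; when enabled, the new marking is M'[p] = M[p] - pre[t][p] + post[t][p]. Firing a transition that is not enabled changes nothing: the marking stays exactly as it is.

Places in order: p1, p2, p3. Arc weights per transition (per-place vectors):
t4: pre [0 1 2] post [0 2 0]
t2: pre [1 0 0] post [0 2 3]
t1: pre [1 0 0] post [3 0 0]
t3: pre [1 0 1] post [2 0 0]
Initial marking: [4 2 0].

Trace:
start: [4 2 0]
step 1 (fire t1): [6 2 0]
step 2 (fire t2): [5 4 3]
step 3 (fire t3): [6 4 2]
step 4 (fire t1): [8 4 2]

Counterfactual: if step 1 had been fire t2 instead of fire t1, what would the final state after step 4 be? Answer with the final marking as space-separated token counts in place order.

(re-executing from step 1 with the substitution; state before step 1: [4 2 0])
step 1 (fire t2): [3 4 3]
step 2 (fire t2): [2 6 6]
step 3 (fire t3): [3 6 5]
step 4 (fire t1): [5 6 5]

5 6 5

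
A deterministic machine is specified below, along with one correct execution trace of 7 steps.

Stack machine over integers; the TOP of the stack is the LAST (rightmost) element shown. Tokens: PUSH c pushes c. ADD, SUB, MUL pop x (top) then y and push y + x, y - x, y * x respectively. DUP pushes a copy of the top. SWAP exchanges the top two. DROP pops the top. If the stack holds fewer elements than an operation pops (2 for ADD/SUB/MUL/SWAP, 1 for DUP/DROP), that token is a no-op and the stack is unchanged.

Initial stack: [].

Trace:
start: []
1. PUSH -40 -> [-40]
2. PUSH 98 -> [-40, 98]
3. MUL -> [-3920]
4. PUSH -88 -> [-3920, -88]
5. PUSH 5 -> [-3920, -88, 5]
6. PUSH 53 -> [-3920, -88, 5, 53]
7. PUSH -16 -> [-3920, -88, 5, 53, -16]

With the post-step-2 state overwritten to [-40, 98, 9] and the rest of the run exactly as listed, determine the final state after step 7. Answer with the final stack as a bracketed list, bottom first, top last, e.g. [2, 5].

[-40, 882, -88, 5, 53, -16]

state after step 2 := [-40, 98, 9]
3. MUL -> [-40, 882]
4. PUSH -88 -> [-40, 882, -88]
5. PUSH 5 -> [-40, 882, -88, 5]
6. PUSH 53 -> [-40, 882, -88, 5, 53]
7. PUSH -16 -> [-40, 882, -88, 5, 53, -16]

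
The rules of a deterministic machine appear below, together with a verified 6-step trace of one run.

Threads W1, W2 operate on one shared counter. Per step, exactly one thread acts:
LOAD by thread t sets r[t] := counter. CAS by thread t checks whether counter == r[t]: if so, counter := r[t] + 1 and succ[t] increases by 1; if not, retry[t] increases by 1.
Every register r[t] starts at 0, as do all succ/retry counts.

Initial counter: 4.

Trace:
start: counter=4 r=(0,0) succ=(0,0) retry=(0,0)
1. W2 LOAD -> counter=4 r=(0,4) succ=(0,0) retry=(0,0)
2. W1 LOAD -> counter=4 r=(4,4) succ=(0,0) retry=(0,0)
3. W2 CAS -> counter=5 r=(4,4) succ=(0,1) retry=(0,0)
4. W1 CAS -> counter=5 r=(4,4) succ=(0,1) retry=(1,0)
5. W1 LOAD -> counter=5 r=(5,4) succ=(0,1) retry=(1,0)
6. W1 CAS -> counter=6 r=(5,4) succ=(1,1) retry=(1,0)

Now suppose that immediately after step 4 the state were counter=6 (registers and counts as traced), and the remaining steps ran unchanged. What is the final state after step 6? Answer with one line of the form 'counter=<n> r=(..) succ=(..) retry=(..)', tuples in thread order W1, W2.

state after step 4 := counter=6 r=(4,4) succ=(0,1) retry=(1,0)
5. W1 LOAD -> counter=6 r=(6,4) succ=(0,1) retry=(1,0)
6. W1 CAS -> counter=7 r=(6,4) succ=(1,1) retry=(1,0)

counter=7 r=(6,4) succ=(1,1) retry=(1,0)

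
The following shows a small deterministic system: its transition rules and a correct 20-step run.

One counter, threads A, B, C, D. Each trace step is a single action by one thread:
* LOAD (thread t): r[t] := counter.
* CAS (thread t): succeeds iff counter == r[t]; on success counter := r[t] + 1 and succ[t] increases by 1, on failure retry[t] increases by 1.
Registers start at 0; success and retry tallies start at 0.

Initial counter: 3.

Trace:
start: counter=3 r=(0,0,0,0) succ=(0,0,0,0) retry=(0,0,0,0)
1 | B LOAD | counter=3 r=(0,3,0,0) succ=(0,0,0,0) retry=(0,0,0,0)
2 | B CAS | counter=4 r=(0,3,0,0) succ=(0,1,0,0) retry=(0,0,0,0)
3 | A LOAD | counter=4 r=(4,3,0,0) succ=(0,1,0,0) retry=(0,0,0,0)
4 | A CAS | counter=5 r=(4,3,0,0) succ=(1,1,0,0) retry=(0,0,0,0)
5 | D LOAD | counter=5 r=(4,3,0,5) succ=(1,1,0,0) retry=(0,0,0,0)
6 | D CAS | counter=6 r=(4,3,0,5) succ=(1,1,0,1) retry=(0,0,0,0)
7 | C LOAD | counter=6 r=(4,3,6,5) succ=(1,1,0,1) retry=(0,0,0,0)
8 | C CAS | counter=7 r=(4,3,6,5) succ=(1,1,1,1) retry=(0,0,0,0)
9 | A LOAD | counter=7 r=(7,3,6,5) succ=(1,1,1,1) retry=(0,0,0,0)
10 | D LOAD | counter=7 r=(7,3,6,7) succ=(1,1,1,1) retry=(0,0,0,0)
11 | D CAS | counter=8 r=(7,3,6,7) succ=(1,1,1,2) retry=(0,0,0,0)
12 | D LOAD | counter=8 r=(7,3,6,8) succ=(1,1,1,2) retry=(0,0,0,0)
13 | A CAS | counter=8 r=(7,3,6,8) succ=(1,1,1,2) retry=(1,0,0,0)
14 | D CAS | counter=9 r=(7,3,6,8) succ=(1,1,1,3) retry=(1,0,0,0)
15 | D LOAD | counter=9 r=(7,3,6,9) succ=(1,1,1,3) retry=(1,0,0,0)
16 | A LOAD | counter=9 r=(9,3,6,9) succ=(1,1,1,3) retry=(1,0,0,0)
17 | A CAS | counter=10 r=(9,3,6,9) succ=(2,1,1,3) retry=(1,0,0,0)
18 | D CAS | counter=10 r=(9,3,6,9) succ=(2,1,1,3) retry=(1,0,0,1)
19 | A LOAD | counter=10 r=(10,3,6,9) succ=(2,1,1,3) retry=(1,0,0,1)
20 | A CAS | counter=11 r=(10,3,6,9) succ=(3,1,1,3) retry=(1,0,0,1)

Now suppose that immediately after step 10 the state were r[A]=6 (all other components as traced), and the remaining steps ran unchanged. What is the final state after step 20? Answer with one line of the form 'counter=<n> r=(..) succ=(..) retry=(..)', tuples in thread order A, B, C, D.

counter=11 r=(10,3,6,9) succ=(3,1,1,3) retry=(1,0,0,1)

state after step 10 := counter=7 r=(6,3,6,7) succ=(1,1,1,1) retry=(0,0,0,0)
11 | D CAS | counter=8 r=(6,3,6,7) succ=(1,1,1,2) retry=(0,0,0,0)
12 | D LOAD | counter=8 r=(6,3,6,8) succ=(1,1,1,2) retry=(0,0,0,0)
13 | A CAS | counter=8 r=(6,3,6,8) succ=(1,1,1,2) retry=(1,0,0,0)
14 | D CAS | counter=9 r=(6,3,6,8) succ=(1,1,1,3) retry=(1,0,0,0)
15 | D LOAD | counter=9 r=(6,3,6,9) succ=(1,1,1,3) retry=(1,0,0,0)
16 | A LOAD | counter=9 r=(9,3,6,9) succ=(1,1,1,3) retry=(1,0,0,0)
17 | A CAS | counter=10 r=(9,3,6,9) succ=(2,1,1,3) retry=(1,0,0,0)
18 | D CAS | counter=10 r=(9,3,6,9) succ=(2,1,1,3) retry=(1,0,0,1)
19 | A LOAD | counter=10 r=(10,3,6,9) succ=(2,1,1,3) retry=(1,0,0,1)
20 | A CAS | counter=11 r=(10,3,6,9) succ=(3,1,1,3) retry=(1,0,0,1)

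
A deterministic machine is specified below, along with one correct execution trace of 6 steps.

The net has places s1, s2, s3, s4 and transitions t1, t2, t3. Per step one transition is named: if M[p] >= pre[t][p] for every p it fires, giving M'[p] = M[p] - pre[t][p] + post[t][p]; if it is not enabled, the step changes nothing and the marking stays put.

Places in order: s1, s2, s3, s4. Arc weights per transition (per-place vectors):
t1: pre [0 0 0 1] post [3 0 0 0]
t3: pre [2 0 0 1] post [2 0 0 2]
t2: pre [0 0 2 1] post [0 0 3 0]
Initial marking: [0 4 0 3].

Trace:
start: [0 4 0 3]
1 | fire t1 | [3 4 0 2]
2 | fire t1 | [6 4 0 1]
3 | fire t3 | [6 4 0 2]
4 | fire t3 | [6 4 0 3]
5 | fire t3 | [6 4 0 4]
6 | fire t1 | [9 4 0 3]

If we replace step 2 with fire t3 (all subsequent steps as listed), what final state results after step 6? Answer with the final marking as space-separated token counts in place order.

6 4 0 5

(re-executing from step 2 with the substitution; state before step 2: [3 4 0 2])
2 | fire t3 | [3 4 0 3]
3 | fire t3 | [3 4 0 4]
4 | fire t3 | [3 4 0 5]
5 | fire t3 | [3 4 0 6]
6 | fire t1 | [6 4 0 5]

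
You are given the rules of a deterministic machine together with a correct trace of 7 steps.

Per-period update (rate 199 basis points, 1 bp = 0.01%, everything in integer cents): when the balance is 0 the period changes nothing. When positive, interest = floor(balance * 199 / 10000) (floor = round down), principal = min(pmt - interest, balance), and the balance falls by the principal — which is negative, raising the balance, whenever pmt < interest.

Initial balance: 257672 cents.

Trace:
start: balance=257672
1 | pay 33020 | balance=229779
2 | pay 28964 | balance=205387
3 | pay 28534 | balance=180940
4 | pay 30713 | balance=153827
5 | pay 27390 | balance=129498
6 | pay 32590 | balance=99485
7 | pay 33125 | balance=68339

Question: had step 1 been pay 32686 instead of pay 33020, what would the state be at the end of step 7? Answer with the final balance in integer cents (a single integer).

68715

(re-executing from step 1 with the substitution; state before step 1: balance=257672)
1 | pay 32686 | balance=230113
2 | pay 28964 | balance=205728
3 | pay 28534 | balance=181287
4 | pay 30713 | balance=154181
5 | pay 27390 | balance=129859
6 | pay 32590 | balance=99853
7 | pay 33125 | balance=68715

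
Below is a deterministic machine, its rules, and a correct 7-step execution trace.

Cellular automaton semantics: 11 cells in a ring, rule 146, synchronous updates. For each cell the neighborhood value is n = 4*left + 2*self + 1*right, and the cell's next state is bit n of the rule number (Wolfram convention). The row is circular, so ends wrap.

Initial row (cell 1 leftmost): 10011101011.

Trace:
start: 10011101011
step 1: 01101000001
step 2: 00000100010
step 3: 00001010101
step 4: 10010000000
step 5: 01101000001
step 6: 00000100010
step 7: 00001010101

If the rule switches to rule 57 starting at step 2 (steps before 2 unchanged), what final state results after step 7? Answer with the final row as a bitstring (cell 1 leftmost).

01011010101

(re-executing steps 2..7 under rule 57; state before step 2: 01101000001)
step 2: 11010111100
step 3: 10101100010
step 4: 01011011001
step 5: 10110110100
step 6: 01101101010
step 7: 01011010101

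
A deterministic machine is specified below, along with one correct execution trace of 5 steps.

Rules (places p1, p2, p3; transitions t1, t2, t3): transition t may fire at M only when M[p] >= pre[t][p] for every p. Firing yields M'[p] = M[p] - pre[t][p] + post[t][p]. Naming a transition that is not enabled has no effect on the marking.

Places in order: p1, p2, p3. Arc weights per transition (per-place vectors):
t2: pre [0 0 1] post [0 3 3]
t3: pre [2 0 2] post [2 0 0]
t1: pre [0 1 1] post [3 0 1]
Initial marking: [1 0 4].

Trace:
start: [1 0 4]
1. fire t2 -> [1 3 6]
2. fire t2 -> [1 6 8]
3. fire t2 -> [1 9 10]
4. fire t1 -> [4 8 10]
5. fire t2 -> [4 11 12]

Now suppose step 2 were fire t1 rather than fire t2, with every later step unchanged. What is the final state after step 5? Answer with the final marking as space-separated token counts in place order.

(re-executing from step 2 with the substitution; state before step 2: [1 3 6])
2. fire t1 -> [4 2 6]
3. fire t2 -> [4 5 8]
4. fire t1 -> [7 4 8]
5. fire t2 -> [7 7 10]

7 7 10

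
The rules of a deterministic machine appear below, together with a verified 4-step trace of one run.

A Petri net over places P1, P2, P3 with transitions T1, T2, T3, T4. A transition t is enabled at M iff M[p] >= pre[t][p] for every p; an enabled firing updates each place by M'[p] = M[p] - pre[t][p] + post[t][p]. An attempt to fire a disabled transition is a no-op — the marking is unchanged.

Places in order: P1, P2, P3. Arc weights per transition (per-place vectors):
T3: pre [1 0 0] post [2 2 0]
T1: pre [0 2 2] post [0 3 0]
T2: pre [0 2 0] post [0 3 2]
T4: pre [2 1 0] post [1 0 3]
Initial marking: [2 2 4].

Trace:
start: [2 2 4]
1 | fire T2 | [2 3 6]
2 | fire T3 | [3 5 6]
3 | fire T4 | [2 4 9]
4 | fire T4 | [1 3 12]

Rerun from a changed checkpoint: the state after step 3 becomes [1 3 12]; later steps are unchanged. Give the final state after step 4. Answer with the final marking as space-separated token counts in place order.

state after step 3 := [1 3 12]
4 | fire T4 | [1 3 12]

1 3 12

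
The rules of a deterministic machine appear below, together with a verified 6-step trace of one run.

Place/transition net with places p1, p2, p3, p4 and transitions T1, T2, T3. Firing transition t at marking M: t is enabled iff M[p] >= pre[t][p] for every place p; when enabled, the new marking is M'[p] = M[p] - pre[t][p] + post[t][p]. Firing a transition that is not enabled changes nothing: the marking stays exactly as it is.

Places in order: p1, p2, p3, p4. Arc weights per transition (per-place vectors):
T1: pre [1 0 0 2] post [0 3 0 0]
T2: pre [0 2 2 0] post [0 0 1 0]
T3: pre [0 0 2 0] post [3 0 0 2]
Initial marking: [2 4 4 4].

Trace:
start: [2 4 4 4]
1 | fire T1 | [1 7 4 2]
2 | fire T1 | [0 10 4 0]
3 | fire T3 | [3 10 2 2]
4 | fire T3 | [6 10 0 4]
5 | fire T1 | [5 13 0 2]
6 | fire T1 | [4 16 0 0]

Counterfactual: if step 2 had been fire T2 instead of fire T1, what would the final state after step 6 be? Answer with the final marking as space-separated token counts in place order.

2 11 1 0

(re-executing from step 2 with the substitution; state before step 2: [1 7 4 2])
2 | fire T2 | [1 5 3 2]
3 | fire T3 | [4 5 1 4]
4 | fire T3 | [4 5 1 4]
5 | fire T1 | [3 8 1 2]
6 | fire T1 | [2 11 1 0]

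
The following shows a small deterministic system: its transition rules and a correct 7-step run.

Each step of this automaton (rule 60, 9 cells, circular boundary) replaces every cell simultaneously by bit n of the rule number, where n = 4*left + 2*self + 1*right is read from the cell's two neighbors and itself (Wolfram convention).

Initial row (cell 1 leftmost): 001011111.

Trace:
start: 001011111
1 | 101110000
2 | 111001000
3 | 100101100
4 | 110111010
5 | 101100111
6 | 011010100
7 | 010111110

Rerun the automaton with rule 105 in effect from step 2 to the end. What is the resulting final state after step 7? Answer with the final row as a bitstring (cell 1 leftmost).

111000111

(re-executing steps 2..7 under rule 105; state before step 2: 101110000)
2 | 011010110
3 | 011101110
4 | 010111010
5 | 001101100
6 | 101111101
7 | 111000111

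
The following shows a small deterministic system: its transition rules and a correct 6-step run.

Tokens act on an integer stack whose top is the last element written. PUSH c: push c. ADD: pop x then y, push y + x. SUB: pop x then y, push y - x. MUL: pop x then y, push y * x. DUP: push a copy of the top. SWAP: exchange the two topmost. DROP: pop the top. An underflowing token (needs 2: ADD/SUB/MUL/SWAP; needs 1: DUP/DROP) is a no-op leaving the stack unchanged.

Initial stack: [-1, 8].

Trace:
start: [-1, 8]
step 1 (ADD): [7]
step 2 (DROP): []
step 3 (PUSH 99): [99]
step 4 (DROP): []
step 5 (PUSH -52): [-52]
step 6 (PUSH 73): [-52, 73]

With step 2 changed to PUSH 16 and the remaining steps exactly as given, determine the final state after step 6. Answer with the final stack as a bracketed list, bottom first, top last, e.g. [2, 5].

[7, 16, -52, 73]

(re-executing from step 2 with the substitution; state before step 2: [7])
step 2 (PUSH 16): [7, 16]
step 3 (PUSH 99): [7, 16, 99]
step 4 (DROP): [7, 16]
step 5 (PUSH -52): [7, 16, -52]
step 6 (PUSH 73): [7, 16, -52, 73]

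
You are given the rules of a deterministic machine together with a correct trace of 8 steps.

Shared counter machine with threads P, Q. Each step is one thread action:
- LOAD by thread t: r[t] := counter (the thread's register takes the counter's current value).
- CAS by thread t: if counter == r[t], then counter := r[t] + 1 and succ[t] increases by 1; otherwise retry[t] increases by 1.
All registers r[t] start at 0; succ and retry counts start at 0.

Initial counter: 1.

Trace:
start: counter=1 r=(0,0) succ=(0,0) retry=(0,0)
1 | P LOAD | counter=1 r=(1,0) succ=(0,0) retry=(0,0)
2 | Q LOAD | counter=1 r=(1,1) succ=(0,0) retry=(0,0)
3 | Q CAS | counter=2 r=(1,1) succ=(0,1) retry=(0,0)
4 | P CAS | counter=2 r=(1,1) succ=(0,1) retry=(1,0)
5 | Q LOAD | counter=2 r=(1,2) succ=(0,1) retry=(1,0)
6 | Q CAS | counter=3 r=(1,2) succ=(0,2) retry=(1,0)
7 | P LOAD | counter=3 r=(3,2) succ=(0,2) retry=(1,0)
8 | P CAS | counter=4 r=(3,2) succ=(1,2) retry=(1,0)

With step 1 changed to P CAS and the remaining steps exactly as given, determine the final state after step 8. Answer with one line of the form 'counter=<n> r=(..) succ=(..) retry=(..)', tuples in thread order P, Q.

counter=4 r=(3,2) succ=(1,2) retry=(2,0)

(re-executing from step 1 with the substitution; state before step 1: counter=1 r=(0,0) succ=(0,0) retry=(0,0))
1 | P CAS | counter=1 r=(0,0) succ=(0,0) retry=(1,0)
2 | Q LOAD | counter=1 r=(0,1) succ=(0,0) retry=(1,0)
3 | Q CAS | counter=2 r=(0,1) succ=(0,1) retry=(1,0)
4 | P CAS | counter=2 r=(0,1) succ=(0,1) retry=(2,0)
5 | Q LOAD | counter=2 r=(0,2) succ=(0,1) retry=(2,0)
6 | Q CAS | counter=3 r=(0,2) succ=(0,2) retry=(2,0)
7 | P LOAD | counter=3 r=(3,2) succ=(0,2) retry=(2,0)
8 | P CAS | counter=4 r=(3,2) succ=(1,2) retry=(2,0)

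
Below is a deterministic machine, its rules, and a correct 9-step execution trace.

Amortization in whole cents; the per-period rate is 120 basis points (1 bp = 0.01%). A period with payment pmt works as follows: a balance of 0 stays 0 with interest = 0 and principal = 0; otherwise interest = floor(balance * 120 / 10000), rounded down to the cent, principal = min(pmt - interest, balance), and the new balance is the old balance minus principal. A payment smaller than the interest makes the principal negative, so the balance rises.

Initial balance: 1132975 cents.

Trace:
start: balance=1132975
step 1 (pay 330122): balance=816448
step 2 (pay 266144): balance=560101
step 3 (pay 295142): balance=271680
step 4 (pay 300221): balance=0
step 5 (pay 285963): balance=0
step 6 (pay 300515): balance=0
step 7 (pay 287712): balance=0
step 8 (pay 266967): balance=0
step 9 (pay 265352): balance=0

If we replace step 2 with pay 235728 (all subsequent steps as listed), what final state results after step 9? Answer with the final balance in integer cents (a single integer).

0

(re-executing from step 2 with the substitution; state before step 2: balance=816448)
step 2 (pay 235728): balance=590517
step 3 (pay 295142): balance=302461
step 4 (pay 300221): balance=5869
step 5 (pay 285963): balance=0
step 6 (pay 300515): balance=0
step 7 (pay 287712): balance=0
step 8 (pay 266967): balance=0
step 9 (pay 265352): balance=0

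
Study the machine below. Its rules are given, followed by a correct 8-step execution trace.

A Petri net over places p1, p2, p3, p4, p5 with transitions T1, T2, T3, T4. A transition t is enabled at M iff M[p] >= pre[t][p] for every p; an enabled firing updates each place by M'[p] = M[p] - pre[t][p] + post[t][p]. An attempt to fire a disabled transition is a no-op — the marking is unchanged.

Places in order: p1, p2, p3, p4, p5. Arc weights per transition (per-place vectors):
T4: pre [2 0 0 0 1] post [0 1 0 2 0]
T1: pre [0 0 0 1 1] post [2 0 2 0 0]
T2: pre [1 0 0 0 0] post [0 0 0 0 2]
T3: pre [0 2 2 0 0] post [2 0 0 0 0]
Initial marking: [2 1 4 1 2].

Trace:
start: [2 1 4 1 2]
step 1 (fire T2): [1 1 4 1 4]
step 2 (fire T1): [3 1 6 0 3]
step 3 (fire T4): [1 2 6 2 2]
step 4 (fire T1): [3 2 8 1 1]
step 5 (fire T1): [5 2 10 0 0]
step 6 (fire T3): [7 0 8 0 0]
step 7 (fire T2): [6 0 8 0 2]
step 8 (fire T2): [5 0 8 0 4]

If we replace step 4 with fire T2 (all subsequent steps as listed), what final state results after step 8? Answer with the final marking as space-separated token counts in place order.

2 0 6 1 7

(re-executing from step 4 with the substitution; state before step 4: [1 2 6 2 2])
step 4 (fire T2): [0 2 6 2 4]
step 5 (fire T1): [2 2 8 1 3]
step 6 (fire T3): [4 0 6 1 3]
step 7 (fire T2): [3 0 6 1 5]
step 8 (fire T2): [2 0 6 1 7]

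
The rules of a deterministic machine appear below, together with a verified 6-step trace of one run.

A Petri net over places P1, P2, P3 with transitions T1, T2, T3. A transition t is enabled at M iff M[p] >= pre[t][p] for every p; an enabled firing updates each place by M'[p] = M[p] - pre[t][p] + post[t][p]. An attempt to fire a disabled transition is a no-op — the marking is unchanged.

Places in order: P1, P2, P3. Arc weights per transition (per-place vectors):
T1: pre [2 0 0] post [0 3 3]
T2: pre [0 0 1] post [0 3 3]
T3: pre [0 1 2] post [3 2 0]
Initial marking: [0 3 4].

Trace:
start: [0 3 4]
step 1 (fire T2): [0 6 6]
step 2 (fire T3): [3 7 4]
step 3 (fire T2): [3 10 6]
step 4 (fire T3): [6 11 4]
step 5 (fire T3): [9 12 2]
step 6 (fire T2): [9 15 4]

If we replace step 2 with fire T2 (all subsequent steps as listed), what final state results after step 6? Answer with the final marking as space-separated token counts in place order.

6 17 8

(re-executing from step 2 with the substitution; state before step 2: [0 6 6])
step 2 (fire T2): [0 9 8]
step 3 (fire T2): [0 12 10]
step 4 (fire T3): [3 13 8]
step 5 (fire T3): [6 14 6]
step 6 (fire T2): [6 17 8]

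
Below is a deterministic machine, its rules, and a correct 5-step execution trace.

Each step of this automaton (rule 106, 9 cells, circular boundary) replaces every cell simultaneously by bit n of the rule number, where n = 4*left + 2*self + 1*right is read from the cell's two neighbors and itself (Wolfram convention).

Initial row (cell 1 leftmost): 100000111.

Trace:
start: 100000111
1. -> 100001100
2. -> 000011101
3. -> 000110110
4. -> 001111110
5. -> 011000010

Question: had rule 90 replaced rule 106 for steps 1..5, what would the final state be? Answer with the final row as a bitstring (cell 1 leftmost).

101010100

(re-executing steps 1..5 under rule 90; state before step 1: 100000111)
1. -> 110001100
2. -> 111011111
3. -> 001010000
4. -> 010001000
5. -> 101010100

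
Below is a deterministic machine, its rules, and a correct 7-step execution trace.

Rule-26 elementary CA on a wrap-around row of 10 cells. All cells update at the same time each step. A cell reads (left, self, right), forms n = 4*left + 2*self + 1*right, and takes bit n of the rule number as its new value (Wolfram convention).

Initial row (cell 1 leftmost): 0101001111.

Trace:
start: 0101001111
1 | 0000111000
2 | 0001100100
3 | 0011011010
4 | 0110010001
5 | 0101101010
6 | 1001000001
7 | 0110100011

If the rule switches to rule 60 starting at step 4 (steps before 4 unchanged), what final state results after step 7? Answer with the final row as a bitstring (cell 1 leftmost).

1001010111

(re-executing steps 4..7 under rule 60; state before step 4: 0011011010)
4 | 0010110111
5 | 1011101100
6 | 1110011010
7 | 1001010111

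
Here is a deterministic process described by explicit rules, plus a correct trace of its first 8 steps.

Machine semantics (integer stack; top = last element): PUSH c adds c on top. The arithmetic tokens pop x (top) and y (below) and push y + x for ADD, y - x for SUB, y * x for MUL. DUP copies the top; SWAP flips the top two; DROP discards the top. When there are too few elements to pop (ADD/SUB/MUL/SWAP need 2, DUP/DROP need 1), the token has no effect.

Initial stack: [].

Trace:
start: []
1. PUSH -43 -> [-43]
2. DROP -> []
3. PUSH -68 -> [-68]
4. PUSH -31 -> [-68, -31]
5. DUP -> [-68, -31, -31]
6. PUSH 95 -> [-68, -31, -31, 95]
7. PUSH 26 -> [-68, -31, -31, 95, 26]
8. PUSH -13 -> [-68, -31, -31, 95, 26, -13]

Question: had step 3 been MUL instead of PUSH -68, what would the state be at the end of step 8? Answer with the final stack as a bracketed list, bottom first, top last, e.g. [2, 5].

(re-executing from step 3 with the substitution; state before step 3: [])
3. MUL -> []
4. PUSH -31 -> [-31]
5. DUP -> [-31, -31]
6. PUSH 95 -> [-31, -31, 95]
7. PUSH 26 -> [-31, -31, 95, 26]
8. PUSH -13 -> [-31, -31, 95, 26, -13]

[-31, -31, 95, 26, -13]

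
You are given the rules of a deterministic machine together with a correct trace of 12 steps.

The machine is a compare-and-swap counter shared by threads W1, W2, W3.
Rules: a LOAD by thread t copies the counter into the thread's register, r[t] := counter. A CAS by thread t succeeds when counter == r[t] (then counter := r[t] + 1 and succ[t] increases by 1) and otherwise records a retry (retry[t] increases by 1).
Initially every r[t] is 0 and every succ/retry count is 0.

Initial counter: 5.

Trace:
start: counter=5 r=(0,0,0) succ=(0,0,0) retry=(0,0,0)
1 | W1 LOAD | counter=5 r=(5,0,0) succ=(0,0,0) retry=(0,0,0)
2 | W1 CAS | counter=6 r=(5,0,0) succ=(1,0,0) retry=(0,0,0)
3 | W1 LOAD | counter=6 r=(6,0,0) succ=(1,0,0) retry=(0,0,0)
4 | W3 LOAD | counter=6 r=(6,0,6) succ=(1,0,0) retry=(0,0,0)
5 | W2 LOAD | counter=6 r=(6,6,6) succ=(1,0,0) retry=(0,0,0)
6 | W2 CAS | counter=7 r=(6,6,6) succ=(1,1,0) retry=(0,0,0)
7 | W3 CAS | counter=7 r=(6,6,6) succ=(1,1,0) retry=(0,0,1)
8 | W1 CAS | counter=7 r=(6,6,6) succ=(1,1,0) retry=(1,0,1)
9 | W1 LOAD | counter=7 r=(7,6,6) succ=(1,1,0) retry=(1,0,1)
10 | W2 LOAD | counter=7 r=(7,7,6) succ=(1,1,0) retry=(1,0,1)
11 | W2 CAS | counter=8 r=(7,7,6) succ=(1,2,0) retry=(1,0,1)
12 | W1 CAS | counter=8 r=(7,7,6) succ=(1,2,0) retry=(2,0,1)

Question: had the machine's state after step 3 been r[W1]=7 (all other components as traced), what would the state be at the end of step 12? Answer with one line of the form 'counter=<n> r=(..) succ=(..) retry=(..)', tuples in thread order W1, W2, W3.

state after step 3 := counter=6 r=(7,0,0) succ=(1,0,0) retry=(0,0,0)
4 | W3 LOAD | counter=6 r=(7,0,6) succ=(1,0,0) retry=(0,0,0)
5 | W2 LOAD | counter=6 r=(7,6,6) succ=(1,0,0) retry=(0,0,0)
6 | W2 CAS | counter=7 r=(7,6,6) succ=(1,1,0) retry=(0,0,0)
7 | W3 CAS | counter=7 r=(7,6,6) succ=(1,1,0) retry=(0,0,1)
8 | W1 CAS | counter=8 r=(7,6,6) succ=(2,1,0) retry=(0,0,1)
9 | W1 LOAD | counter=8 r=(8,6,6) succ=(2,1,0) retry=(0,0,1)
10 | W2 LOAD | counter=8 r=(8,8,6) succ=(2,1,0) retry=(0,0,1)
11 | W2 CAS | counter=9 r=(8,8,6) succ=(2,2,0) retry=(0,0,1)
12 | W1 CAS | counter=9 r=(8,8,6) succ=(2,2,0) retry=(1,0,1)

counter=9 r=(8,8,6) succ=(2,2,0) retry=(1,0,1)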